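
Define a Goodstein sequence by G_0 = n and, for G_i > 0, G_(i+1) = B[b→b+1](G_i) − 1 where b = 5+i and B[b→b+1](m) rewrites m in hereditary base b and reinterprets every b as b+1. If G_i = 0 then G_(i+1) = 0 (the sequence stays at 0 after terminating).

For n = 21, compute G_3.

29

i=0: 21 = 4·5 + 1 (b=5); 5→6: 4·6 + 1 = 25; 25−1 = 24
i=1: 24 = 4·6 (b=6); 6→7: 4·7 = 28; 28−1 = 27
i=2: 27 = 3·7 + 6 (b=7); 7→8: 3·8 + 6 = 30; 30−1 = 29
i=3: 29 = 3·8 + 5 (b=8); 8→9: 3·9 + 5 = 32; 32−1 = 31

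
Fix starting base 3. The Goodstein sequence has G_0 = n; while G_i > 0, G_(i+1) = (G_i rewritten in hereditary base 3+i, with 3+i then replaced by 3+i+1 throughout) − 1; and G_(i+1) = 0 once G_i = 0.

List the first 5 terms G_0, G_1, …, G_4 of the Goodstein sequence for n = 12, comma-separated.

12, 19, 27, 37, 49

base 3: 12 = 3^2 + 3; at 4: 4^2 + 4 = 20; next = 19
base 4: 19 = 4^2 + 3; at 5: 5^2 + 3 = 28; next = 27
base 5: 27 = 5^2 + 2; at 6: 6^2 + 2 = 38; next = 37
base 6: 37 = 6^2 + 1; at 7: 7^2 + 1 = 50; next = 49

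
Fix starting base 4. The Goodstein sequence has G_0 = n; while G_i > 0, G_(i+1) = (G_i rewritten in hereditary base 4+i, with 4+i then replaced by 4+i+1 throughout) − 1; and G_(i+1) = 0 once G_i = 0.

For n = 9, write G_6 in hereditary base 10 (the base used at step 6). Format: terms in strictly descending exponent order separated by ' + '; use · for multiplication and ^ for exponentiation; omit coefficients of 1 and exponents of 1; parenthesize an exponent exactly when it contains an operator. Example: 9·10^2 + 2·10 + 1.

10 + 1

(0) 9|_4 = 2·4 + 1 ↦ 2·5 + 1|_5 = 11 ⇒ 10
(1) 10|_5 = 2·5 ↦ 2·6|_6 = 12 ⇒ 11
(2) 11|_6 = 6 + 5 ↦ 7 + 5|_7 = 12 ⇒ 11
(3) 11|_7 = 7 + 4 ↦ 8 + 4|_8 = 12 ⇒ 11
(4) 11|_8 = 8 + 3 ↦ 9 + 3|_9 = 12 ⇒ 11
(5) 11|_9 = 9 + 2 ↦ 10 + 2|_10 = 12 ⇒ 11
(6) 11|_10 = 10 + 1 ↦ 11 + 1|_11 = 12 ⇒ 11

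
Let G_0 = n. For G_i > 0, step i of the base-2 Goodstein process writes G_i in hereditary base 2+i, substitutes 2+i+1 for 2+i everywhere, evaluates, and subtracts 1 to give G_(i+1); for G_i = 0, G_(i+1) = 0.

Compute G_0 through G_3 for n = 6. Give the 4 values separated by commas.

i=0: 6 = 2^2 + 2 (b=2); 2→3: 3^3 + 3 = 30; 30−1 = 29
i=1: 29 = 3^3 + 2 (b=3); 3→4: 4^4 + 2 = 258; 258−1 = 257
i=2: 257 = 4^4 + 1 (b=4); 4→5: 5^5 + 1 = 3126; 3126−1 = 3125

6, 29, 257, 3125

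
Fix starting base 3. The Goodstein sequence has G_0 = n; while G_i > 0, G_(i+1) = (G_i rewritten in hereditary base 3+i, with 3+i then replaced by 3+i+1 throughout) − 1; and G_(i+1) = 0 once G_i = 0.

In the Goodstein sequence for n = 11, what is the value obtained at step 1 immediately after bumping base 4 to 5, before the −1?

26

G_0 = 11. HB_3(11) = 3^2 + 2. Bump = 18. G_1 = 17.
G_1 = 17. HB_4(17) = 4^2 + 1. Bump = 26. G_2 = 25.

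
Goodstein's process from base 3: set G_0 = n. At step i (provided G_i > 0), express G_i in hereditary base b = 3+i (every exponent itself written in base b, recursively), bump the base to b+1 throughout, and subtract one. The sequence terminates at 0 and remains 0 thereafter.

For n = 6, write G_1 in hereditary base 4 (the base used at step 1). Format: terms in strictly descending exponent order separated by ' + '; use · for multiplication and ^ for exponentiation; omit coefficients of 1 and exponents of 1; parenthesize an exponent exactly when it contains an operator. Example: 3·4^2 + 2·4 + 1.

4 + 3

(0) 6|_3 = 2·3 ↦ 2·4|_4 = 8 ⇒ 7
(1) 7|_4 = 4 + 3 ↦ 5 + 3|_5 = 8 ⇒ 7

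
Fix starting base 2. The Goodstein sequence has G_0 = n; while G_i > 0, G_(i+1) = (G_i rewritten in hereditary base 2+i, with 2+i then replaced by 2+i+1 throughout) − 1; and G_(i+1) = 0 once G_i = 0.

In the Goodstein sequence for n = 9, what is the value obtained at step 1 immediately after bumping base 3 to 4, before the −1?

(0) 9|_2 = 2^(2 + 1) + 1 ↦ 3^(3 + 1) + 1|_3 = 82 ⇒ 81
(1) 81|_3 = 3^(3 + 1) ↦ 4^(4 + 1)|_4 = 1024 ⇒ 1023

1024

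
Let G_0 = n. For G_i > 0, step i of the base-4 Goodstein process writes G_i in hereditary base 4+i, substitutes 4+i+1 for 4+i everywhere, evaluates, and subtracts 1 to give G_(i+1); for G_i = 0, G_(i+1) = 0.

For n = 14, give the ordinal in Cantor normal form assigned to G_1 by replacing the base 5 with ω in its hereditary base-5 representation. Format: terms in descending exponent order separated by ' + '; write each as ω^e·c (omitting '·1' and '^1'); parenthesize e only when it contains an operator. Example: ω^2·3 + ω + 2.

G_0=14  [base 4] 3·4 + 2  →[4↦5]→  3·5 + 2 = 17  −1 ⇒ G_1=16
G_1=16  [base 5] 3·5 + 1  →[5↦6]→  3·6 + 1 = 19  −1 ⇒ G_2=18

ω·3 + 1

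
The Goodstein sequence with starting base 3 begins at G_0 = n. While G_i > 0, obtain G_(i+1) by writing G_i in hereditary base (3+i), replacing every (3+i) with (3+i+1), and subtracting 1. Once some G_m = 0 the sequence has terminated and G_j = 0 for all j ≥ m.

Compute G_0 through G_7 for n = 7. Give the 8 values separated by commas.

7, 8, 9, 9, 9, 9, 9, 9

G_0=7  [base 3] 2·3 + 1  →[3↦4]→  2·4 + 1 = 9  −1 ⇒ G_1=8
G_1=8  [base 4] 2·4  →[4↦5]→  2·5 = 10  −1 ⇒ G_2=9
G_2=9  [base 5] 5 + 4  →[5↦6]→  6 + 4 = 10  −1 ⇒ G_3=9
G_3=9  [base 6] 6 + 3  →[6↦7]→  7 + 3 = 10  −1 ⇒ G_4=9
G_4=9  [base 7] 7 + 2  →[7↦8]→  8 + 2 = 10  −1 ⇒ G_5=9
G_5=9  [base 8] 8 + 1  →[8↦9]→  9 + 1 = 10  −1 ⇒ G_6=9
G_6=9  [base 9] 9  →[9↦10]→  10 = 10  −1 ⇒ G_7=9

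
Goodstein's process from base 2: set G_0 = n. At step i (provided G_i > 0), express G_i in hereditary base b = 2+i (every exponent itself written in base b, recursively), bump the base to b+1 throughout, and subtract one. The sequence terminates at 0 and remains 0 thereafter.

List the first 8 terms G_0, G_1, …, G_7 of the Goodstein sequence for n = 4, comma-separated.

4, 26, 41, 60, 83, 109, 139, 173

(0) 4|_2 = 2^2 ↦ 3^3|_3 = 27 ⇒ 26
(1) 26|_3 = 2·3^2 + 2·3 + 2 ↦ 2·4^2 + 2·4 + 2|_4 = 42 ⇒ 41
(2) 41|_4 = 2·4^2 + 2·4 + 1 ↦ 2·5^2 + 2·5 + 1|_5 = 61 ⇒ 60
(3) 60|_5 = 2·5^2 + 2·5 ↦ 2·6^2 + 2·6|_6 = 84 ⇒ 83
(4) 83|_6 = 2·6^2 + 6 + 5 ↦ 2·7^2 + 7 + 5|_7 = 110 ⇒ 109
(5) 109|_7 = 2·7^2 + 7 + 4 ↦ 2·8^2 + 8 + 4|_8 = 140 ⇒ 139
(6) 139|_8 = 2·8^2 + 8 + 3 ↦ 2·9^2 + 9 + 3|_9 = 174 ⇒ 173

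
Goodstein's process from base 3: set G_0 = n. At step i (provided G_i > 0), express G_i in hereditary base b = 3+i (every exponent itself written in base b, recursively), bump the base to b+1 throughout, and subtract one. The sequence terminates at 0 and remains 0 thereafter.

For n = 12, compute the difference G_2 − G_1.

G_0=12  [base 3] 3^2 + 3  →[3↦4]→  4^2 + 4 = 20  −1 ⇒ G_1=19
G_1=19  [base 4] 4^2 + 3  →[4↦5]→  5^2 + 3 = 28  −1 ⇒ G_2=27

8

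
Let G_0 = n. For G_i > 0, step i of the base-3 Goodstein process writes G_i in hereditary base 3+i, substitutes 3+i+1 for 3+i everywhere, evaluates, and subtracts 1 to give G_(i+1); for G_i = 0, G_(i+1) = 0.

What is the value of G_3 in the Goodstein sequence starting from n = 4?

3

4 —HB3→ 3 + 1 —bump→ 4 + 1 = 5 —(−1)→ 4
4 —HB4→ 4 —bump→ 5 = 5 —(−1)→ 4
4 —HB5→ 4 —bump→ 4 = 4 —(−1)→ 3
3 —HB6→ 3 —bump→ 3 = 3 —(−1)→ 2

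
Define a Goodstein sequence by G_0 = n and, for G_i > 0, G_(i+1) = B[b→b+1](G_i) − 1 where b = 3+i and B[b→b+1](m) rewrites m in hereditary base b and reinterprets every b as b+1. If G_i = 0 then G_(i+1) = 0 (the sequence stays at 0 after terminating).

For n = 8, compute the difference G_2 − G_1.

1

step 0: 8 = 2·3 + 2; sub 4 for 3: 2·4 + 2; = 10; G_1 = 10−1 = 9
step 1: 9 = 2·4 + 1; sub 5 for 4: 2·5 + 1; = 11; G_2 = 11−1 = 10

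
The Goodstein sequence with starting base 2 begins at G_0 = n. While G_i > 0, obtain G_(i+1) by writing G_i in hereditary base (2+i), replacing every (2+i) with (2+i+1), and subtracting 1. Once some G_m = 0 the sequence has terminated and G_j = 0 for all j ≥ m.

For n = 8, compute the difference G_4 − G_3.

87085

step 0: 8 = 2^(2 + 1); sub 3 for 2: 3^(3 + 1); = 81; G_1 = 81−1 = 80
step 1: 80 = 2·3^3 + 2·3^2 + 2·3 + 2; sub 4 for 3: 2·4^4 + 2·4^2 + 2·4 + 2; = 554; G_2 = 554−1 = 553
step 2: 553 = 2·4^4 + 2·4^2 + 2·4 + 1; sub 5 for 4: 2·5^5 + 2·5^2 + 2·5 + 1; = 6311; G_3 = 6311−1 = 6310
step 3: 6310 = 2·5^5 + 2·5^2 + 2·5; sub 6 for 5: 2·6^6 + 2·6^2 + 2·6; = 93396; G_4 = 93396−1 = 93395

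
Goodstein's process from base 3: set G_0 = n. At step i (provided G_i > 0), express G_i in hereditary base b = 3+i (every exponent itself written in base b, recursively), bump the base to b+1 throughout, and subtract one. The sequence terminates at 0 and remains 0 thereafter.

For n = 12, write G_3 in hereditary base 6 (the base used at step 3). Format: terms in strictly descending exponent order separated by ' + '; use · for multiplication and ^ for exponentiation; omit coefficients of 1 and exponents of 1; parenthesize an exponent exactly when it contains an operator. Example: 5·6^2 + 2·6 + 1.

G_0=12  [base 3] 3^2 + 3  →[3↦4]→  4^2 + 4 = 20  −1 ⇒ G_1=19
G_1=19  [base 4] 4^2 + 3  →[4↦5]→  5^2 + 3 = 28  −1 ⇒ G_2=27
G_2=27  [base 5] 5^2 + 2  →[5↦6]→  6^2 + 2 = 38  −1 ⇒ G_3=37
G_3=37  [base 6] 6^2 + 1  →[6↦7]→  7^2 + 1 = 50  −1 ⇒ G_4=49

6^2 + 1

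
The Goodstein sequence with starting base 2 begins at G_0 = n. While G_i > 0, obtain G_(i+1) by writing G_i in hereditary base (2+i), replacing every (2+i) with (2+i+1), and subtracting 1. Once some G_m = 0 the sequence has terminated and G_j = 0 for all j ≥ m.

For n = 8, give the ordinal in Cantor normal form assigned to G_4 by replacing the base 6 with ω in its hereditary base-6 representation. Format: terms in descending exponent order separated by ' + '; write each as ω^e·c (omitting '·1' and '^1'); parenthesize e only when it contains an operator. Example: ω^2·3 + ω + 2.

8 —HB2→ 2^(2 + 1) —bump→ 3^(3 + 1) = 81 —(−1)→ 80
80 —HB3→ 2·3^3 + 2·3^2 + 2·3 + 2 —bump→ 2·4^4 + 2·4^2 + 2·4 + 2 = 554 —(−1)→ 553
553 —HB4→ 2·4^4 + 2·4^2 + 2·4 + 1 —bump→ 2·5^5 + 2·5^2 + 2·5 + 1 = 6311 —(−1)→ 6310
6310 —HB5→ 2·5^5 + 2·5^2 + 2·5 —bump→ 2·6^6 + 2·6^2 + 2·6 = 93396 —(−1)→ 93395
93395 —HB6→ 2·6^6 + 2·6^2 + 6 + 5 —bump→ 2·7^7 + 2·7^2 + 7 + 5 = 1647196 —(−1)→ 1647195

ω^ω·2 + ω^2·2 + ω + 5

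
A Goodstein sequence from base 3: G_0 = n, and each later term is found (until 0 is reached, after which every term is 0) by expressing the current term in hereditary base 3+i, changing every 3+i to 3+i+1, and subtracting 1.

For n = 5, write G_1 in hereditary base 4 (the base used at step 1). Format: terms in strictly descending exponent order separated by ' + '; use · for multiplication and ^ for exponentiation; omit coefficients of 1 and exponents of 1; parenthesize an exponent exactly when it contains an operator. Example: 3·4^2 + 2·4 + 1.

step 0: 5 = 3 + 2; sub 4 for 3: 4 + 2; = 6; G_1 = 6−1 = 5
step 1: 5 = 4 + 1; sub 5 for 4: 5 + 1; = 6; G_2 = 6−1 = 5

4 + 1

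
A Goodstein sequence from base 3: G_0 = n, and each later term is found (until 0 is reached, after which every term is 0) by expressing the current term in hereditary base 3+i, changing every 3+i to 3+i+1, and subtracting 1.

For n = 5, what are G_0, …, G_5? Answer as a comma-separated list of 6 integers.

5, 5, 5, 5, 4, 3

G_0 = 5. HB_3(5) = 3 + 2. Bump = 6. G_1 = 5.
G_1 = 5. HB_4(5) = 4 + 1. Bump = 6. G_2 = 5.
G_2 = 5. HB_5(5) = 5. Bump = 6. G_3 = 5.
G_3 = 5. HB_6(5) = 5. Bump = 5. G_4 = 4.
G_4 = 4. HB_7(4) = 4. Bump = 4. G_5 = 3.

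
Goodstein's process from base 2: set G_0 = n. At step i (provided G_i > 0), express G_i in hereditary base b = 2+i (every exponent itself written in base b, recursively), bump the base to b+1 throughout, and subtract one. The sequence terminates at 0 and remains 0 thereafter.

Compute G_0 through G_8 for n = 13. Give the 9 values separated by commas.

13, 108, 1279, 16092, 280711, 5765998, 134219479, 3486786855, 100000003325

G_0 = 13. HB_2(13) = 2^(2 + 1) + 2^2 + 1. Bump = 109. G_1 = 108.
G_1 = 108. HB_3(108) = 3^(3 + 1) + 3^3. Bump = 1280. G_2 = 1279.
G_2 = 1279. HB_4(1279) = 4^(4 + 1) + 3·4^3 + 3·4^2 + 3·4 + 3. Bump = 16093. G_3 = 16092.
G_3 = 16092. HB_5(16092) = 5^(5 + 1) + 3·5^3 + 3·5^2 + 3·5 + 2. Bump = 280712. G_4 = 280711.
G_4 = 280711. HB_6(280711) = 6^(6 + 1) + 3·6^3 + 3·6^2 + 3·6 + 1. Bump = 5765999. G_5 = 5765998.
G_5 = 5765998. HB_7(5765998) = 7^(7 + 1) + 3·7^3 + 3·7^2 + 3·7. Bump = 134219480. G_6 = 134219479.
G_6 = 134219479. HB_8(134219479) = 8^(8 + 1) + 3·8^3 + 3·8^2 + 2·8 + 7. Bump = 3486786856. G_7 = 3486786855.
G_7 = 3486786855. HB_9(3486786855) = 9^(9 + 1) + 3·9^3 + 3·9^2 + 2·9 + 6. Bump = 100000003326. G_8 = 100000003325.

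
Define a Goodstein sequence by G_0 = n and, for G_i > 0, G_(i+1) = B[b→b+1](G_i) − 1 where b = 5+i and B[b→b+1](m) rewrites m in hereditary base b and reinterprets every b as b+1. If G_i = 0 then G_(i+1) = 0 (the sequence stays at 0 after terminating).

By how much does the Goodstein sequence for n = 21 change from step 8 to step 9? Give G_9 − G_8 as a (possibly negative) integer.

i=0: 21 = 4·5 + 1 (b=5); 5→6: 4·6 + 1 = 25; 25−1 = 24
i=1: 24 = 4·6 (b=6); 6→7: 4·7 = 28; 28−1 = 27
i=2: 27 = 3·7 + 6 (b=7); 7→8: 3·8 + 6 = 30; 30−1 = 29
i=3: 29 = 3·8 + 5 (b=8); 8→9: 3·9 + 5 = 32; 32−1 = 31
i=4: 31 = 3·9 + 4 (b=9); 9→10: 3·10 + 4 = 34; 34−1 = 33
i=5: 33 = 3·10 + 3 (b=10); 10→11: 3·11 + 3 = 36; 36−1 = 35
i=6: 35 = 3·11 + 2 (b=11); 11→12: 3·12 + 2 = 38; 38−1 = 37
i=7: 37 = 3·12 + 1 (b=12); 12→13: 3·13 + 1 = 40; 40−1 = 39
i=8: 39 = 3·13 (b=13); 13→14: 3·14 = 42; 42−1 = 41

2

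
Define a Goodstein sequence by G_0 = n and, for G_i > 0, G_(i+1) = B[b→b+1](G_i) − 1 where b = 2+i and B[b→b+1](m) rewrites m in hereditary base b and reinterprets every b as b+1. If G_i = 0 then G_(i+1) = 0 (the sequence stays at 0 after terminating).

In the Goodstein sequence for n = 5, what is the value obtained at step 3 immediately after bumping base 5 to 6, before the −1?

776

[0] 5 ≡ 2^2 + 1 (base 2). Lift 3: 28. −1: 27.
[1] 27 ≡ 3^3 (base 3). Lift 4: 256. −1: 255.
[2] 255 ≡ 3·4^3 + 3·4^2 + 3·4 + 3 (base 4). Lift 5: 468. −1: 467.
[3] 467 ≡ 3·5^3 + 3·5^2 + 3·5 + 2 (base 5). Lift 6: 776. −1: 775.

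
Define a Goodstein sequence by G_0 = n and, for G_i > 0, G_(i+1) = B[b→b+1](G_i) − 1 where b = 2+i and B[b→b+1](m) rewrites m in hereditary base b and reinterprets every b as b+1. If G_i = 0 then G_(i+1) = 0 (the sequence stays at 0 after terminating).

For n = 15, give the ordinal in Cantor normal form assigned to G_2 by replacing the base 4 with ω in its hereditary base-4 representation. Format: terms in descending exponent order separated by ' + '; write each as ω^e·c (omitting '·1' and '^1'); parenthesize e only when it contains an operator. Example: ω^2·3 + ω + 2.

ω^(ω + 1) + ω^ω + 3

(0) 15|_2 = 2^(2 + 1) + 2^2 + 2 + 1 ↦ 3^(3 + 1) + 3^3 + 3 + 1|_3 = 112 ⇒ 111
(1) 111|_3 = 3^(3 + 1) + 3^3 + 3 ↦ 4^(4 + 1) + 4^4 + 4|_4 = 1284 ⇒ 1283
(2) 1283|_4 = 4^(4 + 1) + 4^4 + 3 ↦ 5^(5 + 1) + 5^5 + 3|_5 = 18753 ⇒ 18752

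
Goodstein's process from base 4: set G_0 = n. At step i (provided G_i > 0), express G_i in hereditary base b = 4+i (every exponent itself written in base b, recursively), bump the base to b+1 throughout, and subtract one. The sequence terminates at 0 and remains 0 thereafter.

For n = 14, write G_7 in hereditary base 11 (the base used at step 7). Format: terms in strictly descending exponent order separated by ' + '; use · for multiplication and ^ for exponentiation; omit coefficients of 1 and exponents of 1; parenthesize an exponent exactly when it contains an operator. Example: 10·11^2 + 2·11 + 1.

2·11 + 2

14 —HB4→ 3·4 + 2 —bump→ 3·5 + 2 = 17 —(−1)→ 16
16 —HB5→ 3·5 + 1 —bump→ 3·6 + 1 = 19 —(−1)→ 18
18 —HB6→ 3·6 —bump→ 3·7 = 21 —(−1)→ 20
20 —HB7→ 2·7 + 6 —bump→ 2·8 + 6 = 22 —(−1)→ 21
21 —HB8→ 2·8 + 5 —bump→ 2·9 + 5 = 23 —(−1)→ 22
22 —HB9→ 2·9 + 4 —bump→ 2·10 + 4 = 24 —(−1)→ 23
23 —HB10→ 2·10 + 3 —bump→ 2·11 + 3 = 25 —(−1)→ 24
24 —HB11→ 2·11 + 2 —bump→ 2·12 + 2 = 26 —(−1)→ 25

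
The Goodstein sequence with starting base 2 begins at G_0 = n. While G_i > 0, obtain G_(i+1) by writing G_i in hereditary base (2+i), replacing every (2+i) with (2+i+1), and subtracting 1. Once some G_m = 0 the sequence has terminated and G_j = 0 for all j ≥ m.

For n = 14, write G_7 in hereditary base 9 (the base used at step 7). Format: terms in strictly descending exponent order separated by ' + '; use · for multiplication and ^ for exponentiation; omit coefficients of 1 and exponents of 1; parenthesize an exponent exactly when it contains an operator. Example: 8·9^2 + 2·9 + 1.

i=0: 14 = 2^(2 + 1) + 2^2 + 2 (b=2); 2→3: 3^(3 + 1) + 3^3 + 3 = 111; 111−1 = 110
i=1: 110 = 3^(3 + 1) + 3^3 + 2 (b=3); 3→4: 4^(4 + 1) + 4^4 + 2 = 1282; 1282−1 = 1281
i=2: 1281 = 4^(4 + 1) + 4^4 + 1 (b=4); 4→5: 5^(5 + 1) + 5^5 + 1 = 18751; 18751−1 = 18750
i=3: 18750 = 5^(5 + 1) + 5^5 (b=5); 5→6: 6^(6 + 1) + 6^6 = 326592; 326592−1 = 326591
i=4: 326591 = 6^(6 + 1) + 5·6^5 + 5·6^4 + 5·6^3 + 5·6^2 + 5·6 + 5 (b=6); 6→7: 7^(7 + 1) + 5·7^5 + 5·7^4 + 5·7^3 + 5·7^2 + 5·7 + 5 = 5862841; 5862841−1 = 5862840
i=5: 5862840 = 7^(7 + 1) + 5·7^5 + 5·7^4 + 5·7^3 + 5·7^2 + 5·7 + 4 (b=7); 7→8: 8^(8 + 1) + 5·8^5 + 5·8^4 + 5·8^3 + 5·8^2 + 5·8 + 4 = 134404972; 134404972−1 = 134404971
i=6: 134404971 = 8^(8 + 1) + 5·8^5 + 5·8^4 + 5·8^3 + 5·8^2 + 5·8 + 3 (b=8); 8→9: 9^(9 + 1) + 5·9^5 + 5·9^4 + 5·9^3 + 5·9^2 + 5·9 + 3 = 3487116549; 3487116549−1 = 3487116548

9^(9 + 1) + 5·9^5 + 5·9^4 + 5·9^3 + 5·9^2 + 5·9 + 2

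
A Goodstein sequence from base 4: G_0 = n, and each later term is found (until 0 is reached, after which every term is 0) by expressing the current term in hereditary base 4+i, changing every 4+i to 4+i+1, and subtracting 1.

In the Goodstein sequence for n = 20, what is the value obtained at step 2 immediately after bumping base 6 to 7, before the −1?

52

(0) 20|_4 = 4^2 + 4 ↦ 5^2 + 5|_5 = 30 ⇒ 29
(1) 29|_5 = 5^2 + 4 ↦ 6^2 + 4|_6 = 40 ⇒ 39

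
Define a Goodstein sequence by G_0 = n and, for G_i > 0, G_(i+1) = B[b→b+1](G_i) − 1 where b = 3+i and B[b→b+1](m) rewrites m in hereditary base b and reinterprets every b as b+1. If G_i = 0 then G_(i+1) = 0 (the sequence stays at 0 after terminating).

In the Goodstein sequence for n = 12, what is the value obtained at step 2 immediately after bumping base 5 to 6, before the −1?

38

base 3: 12 = 3^2 + 3; at 4: 4^2 + 4 = 20; next = 19
base 4: 19 = 4^2 + 3; at 5: 5^2 + 3 = 28; next = 27
base 5: 27 = 5^2 + 2; at 6: 6^2 + 2 = 38; next = 37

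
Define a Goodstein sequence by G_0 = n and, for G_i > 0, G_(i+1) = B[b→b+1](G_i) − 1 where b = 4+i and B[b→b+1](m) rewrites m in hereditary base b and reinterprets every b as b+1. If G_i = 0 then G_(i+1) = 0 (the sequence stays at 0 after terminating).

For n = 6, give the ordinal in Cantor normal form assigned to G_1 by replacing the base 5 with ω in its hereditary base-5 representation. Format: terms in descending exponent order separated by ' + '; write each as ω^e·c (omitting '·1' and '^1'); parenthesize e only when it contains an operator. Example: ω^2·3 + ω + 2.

ω + 1

G_0 = 6. HB_4(6) = 4 + 2. Bump = 7. G_1 = 6.
G_1 = 6. HB_5(6) = 5 + 1. Bump = 7. G_2 = 6.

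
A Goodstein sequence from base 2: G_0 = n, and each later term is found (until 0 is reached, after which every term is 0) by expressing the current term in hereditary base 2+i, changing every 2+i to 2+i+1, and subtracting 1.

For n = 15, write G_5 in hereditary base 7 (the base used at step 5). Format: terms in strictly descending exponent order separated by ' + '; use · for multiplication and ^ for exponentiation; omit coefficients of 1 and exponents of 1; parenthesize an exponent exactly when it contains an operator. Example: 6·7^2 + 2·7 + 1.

G_0=15  [base 2] 2^(2 + 1) + 2^2 + 2 + 1  →[2↦3]→  3^(3 + 1) + 3^3 + 3 + 1 = 112  −1 ⇒ G_1=111
G_1=111  [base 3] 3^(3 + 1) + 3^3 + 3  →[3↦4]→  4^(4 + 1) + 4^4 + 4 = 1284  −1 ⇒ G_2=1283
G_2=1283  [base 4] 4^(4 + 1) + 4^4 + 3  →[4↦5]→  5^(5 + 1) + 5^5 + 3 = 18753  −1 ⇒ G_3=18752
G_3=18752  [base 5] 5^(5 + 1) + 5^5 + 2  →[5↦6]→  6^(6 + 1) + 6^6 + 2 = 326594  −1 ⇒ G_4=326593
G_4=326593  [base 6] 6^(6 + 1) + 6^6 + 1  →[6↦7]→  7^(7 + 1) + 7^7 + 1 = 6588345  −1 ⇒ G_5=6588344

7^(7 + 1) + 7^7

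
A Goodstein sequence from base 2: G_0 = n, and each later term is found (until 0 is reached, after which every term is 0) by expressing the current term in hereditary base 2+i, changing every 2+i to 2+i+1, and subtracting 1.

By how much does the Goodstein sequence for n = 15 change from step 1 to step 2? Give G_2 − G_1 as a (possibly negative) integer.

1172

i=0: 15 = 2^(2 + 1) + 2^2 + 2 + 1 (b=2); 2→3: 3^(3 + 1) + 3^3 + 3 + 1 = 112; 112−1 = 111
i=1: 111 = 3^(3 + 1) + 3^3 + 3 (b=3); 3→4: 4^(4 + 1) + 4^4 + 4 = 1284; 1284−1 = 1283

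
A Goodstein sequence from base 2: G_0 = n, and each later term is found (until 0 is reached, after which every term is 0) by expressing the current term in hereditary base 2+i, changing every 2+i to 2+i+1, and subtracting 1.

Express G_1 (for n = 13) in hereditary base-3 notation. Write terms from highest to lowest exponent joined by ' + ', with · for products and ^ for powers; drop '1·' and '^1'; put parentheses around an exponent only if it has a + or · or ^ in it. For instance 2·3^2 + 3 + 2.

G_0=13  [base 2] 2^(2 + 1) + 2^2 + 1  →[2↦3]→  3^(3 + 1) + 3^3 + 1 = 109  −1 ⇒ G_1=108
G_1=108  [base 3] 3^(3 + 1) + 3^3  →[3↦4]→  4^(4 + 1) + 4^4 = 1280  −1 ⇒ G_2=1279

3^(3 + 1) + 3^3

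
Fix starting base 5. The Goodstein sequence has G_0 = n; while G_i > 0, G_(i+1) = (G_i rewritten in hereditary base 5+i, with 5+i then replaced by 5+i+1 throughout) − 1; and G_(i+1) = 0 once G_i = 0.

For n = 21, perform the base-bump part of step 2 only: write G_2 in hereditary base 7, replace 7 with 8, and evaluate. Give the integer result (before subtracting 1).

30

G_0 = 21. HB_5(21) = 4·5 + 1. Bump = 25. G_1 = 24.
G_1 = 24. HB_6(24) = 4·6. Bump = 28. G_2 = 27.
G_2 = 27. HB_7(27) = 3·7 + 6. Bump = 30. G_3 = 29.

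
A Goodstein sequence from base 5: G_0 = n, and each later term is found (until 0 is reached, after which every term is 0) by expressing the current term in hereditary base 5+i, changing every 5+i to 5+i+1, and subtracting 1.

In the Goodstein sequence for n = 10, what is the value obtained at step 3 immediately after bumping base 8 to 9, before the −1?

12

i=0: 10 = 2·5 (b=5); 5→6: 2·6 = 12; 12−1 = 11
i=1: 11 = 6 + 5 (b=6); 6→7: 7 + 5 = 12; 12−1 = 11
i=2: 11 = 7 + 4 (b=7); 7→8: 8 + 4 = 12; 12−1 = 11
i=3: 11 = 8 + 3 (b=8); 8→9: 9 + 3 = 12; 12−1 = 11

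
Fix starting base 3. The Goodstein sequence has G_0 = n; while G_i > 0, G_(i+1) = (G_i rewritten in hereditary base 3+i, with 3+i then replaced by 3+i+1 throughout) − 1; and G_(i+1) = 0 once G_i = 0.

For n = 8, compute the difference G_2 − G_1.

(0) 8|_3 = 2·3 + 2 ↦ 2·4 + 2|_4 = 10 ⇒ 9
(1) 9|_4 = 2·4 + 1 ↦ 2·5 + 1|_5 = 11 ⇒ 10

1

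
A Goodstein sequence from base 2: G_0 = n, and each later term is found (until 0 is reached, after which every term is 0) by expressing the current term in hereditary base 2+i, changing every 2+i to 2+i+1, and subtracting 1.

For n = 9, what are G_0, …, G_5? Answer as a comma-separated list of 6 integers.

(0) 9|_2 = 2^(2 + 1) + 1 ↦ 3^(3 + 1) + 1|_3 = 82 ⇒ 81
(1) 81|_3 = 3^(3 + 1) ↦ 4^(4 + 1)|_4 = 1024 ⇒ 1023
(2) 1023|_4 = 3·4^4 + 3·4^3 + 3·4^2 + 3·4 + 3 ↦ 3·5^5 + 3·5^3 + 3·5^2 + 3·5 + 3|_5 = 9843 ⇒ 9842
(3) 9842|_5 = 3·5^5 + 3·5^3 + 3·5^2 + 3·5 + 2 ↦ 3·6^6 + 3·6^3 + 3·6^2 + 3·6 + 2|_6 = 140744 ⇒ 140743
(4) 140743|_6 = 3·6^6 + 3·6^3 + 3·6^2 + 3·6 + 1 ↦ 3·7^7 + 3·7^3 + 3·7^2 + 3·7 + 1|_7 = 2471827 ⇒ 2471826

9, 81, 1023, 9842, 140743, 2471826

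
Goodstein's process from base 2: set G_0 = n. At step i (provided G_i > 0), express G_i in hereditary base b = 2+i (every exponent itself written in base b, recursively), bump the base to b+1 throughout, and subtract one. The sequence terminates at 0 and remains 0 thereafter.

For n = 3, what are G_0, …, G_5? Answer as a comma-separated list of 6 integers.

G_0 = 3. HB_2(3) = 2 + 1. Bump = 4. G_1 = 3.
G_1 = 3. HB_3(3) = 3. Bump = 4. G_2 = 3.
G_2 = 3. HB_4(3) = 3. Bump = 3. G_3 = 2.
G_3 = 2. HB_5(2) = 2. Bump = 2. G_4 = 1.
G_4 = 1. HB_6(1) = 1. Bump = 1. G_5 = 0.

3, 3, 3, 2, 1, 0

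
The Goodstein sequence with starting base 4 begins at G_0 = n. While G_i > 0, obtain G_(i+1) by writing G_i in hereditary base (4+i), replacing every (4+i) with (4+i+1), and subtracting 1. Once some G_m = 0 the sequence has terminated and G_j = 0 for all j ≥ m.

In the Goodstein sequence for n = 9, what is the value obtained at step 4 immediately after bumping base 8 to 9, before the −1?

12

G_0 = 9. HB_4(9) = 2·4 + 1. Bump = 11. G_1 = 10.
G_1 = 10. HB_5(10) = 2·5. Bump = 12. G_2 = 11.
G_2 = 11. HB_6(11) = 6 + 5. Bump = 12. G_3 = 11.
G_3 = 11. HB_7(11) = 7 + 4. Bump = 12. G_4 = 11.
G_4 = 11. HB_8(11) = 8 + 3. Bump = 12. G_5 = 11.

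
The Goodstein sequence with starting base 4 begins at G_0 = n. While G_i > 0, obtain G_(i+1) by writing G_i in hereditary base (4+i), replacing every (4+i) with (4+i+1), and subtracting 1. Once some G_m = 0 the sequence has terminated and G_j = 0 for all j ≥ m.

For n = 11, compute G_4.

11 —HB4→ 2·4 + 3 —bump→ 2·5 + 3 = 13 —(−1)→ 12
12 —HB5→ 2·5 + 2 —bump→ 2·6 + 2 = 14 —(−1)→ 13
13 —HB6→ 2·6 + 1 —bump→ 2·7 + 1 = 15 —(−1)→ 14
14 —HB7→ 2·7 —bump→ 2·8 = 16 —(−1)→ 15
15 —HB8→ 8 + 7 —bump→ 9 + 7 = 16 —(−1)→ 15

15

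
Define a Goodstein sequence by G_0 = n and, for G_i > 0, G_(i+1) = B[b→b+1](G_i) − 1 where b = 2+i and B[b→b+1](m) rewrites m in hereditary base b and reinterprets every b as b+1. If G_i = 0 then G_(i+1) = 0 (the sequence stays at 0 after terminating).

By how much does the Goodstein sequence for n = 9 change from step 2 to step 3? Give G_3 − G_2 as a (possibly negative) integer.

i=0: 9 = 2^(2 + 1) + 1 (b=2); 2→3: 3^(3 + 1) + 1 = 82; 82−1 = 81
i=1: 81 = 3^(3 + 1) (b=3); 3→4: 4^(4 + 1) = 1024; 1024−1 = 1023
i=2: 1023 = 3·4^4 + 3·4^3 + 3·4^2 + 3·4 + 3 (b=4); 4→5: 3·5^5 + 3·5^3 + 3·5^2 + 3·5 + 3 = 9843; 9843−1 = 9842

8819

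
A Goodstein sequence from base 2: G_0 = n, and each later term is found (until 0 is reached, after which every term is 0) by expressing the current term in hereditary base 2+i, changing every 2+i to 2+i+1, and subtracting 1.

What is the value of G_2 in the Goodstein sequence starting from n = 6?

257

[0] 6 ≡ 2^2 + 2 (base 2). Lift 3: 30. −1: 29.
[1] 29 ≡ 3^3 + 2 (base 3). Lift 4: 258. −1: 257.
[2] 257 ≡ 4^4 + 1 (base 4). Lift 5: 3126. −1: 3125.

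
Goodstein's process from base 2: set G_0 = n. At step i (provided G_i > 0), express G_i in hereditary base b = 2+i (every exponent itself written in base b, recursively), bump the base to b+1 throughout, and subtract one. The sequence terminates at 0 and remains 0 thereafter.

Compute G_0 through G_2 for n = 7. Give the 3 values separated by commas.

7, 30, 259

base 2: 7 = 2^2 + 2 + 1; at 3: 3^3 + 3 + 1 = 31; next = 30
base 3: 30 = 3^3 + 3; at 4: 4^4 + 4 = 260; next = 259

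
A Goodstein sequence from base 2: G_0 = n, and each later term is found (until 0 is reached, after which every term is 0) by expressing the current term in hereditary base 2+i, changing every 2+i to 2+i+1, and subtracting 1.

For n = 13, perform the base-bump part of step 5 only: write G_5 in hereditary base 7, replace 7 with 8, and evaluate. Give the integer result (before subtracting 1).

134219480

step 0: 13 = 2^(2 + 1) + 2^2 + 1; sub 3 for 2: 3^(3 + 1) + 3^3 + 1; = 109; G_1 = 109−1 = 108
step 1: 108 = 3^(3 + 1) + 3^3; sub 4 for 3: 4^(4 + 1) + 4^4; = 1280; G_2 = 1280−1 = 1279
step 2: 1279 = 4^(4 + 1) + 3·4^3 + 3·4^2 + 3·4 + 3; sub 5 for 4: 5^(5 + 1) + 3·5^3 + 3·5^2 + 3·5 + 3; = 16093; G_3 = 16093−1 = 16092
step 3: 16092 = 5^(5 + 1) + 3·5^3 + 3·5^2 + 3·5 + 2; sub 6 for 5: 6^(6 + 1) + 3·6^3 + 3·6^2 + 3·6 + 2; = 280712; G_4 = 280712−1 = 280711
step 4: 280711 = 6^(6 + 1) + 3·6^3 + 3·6^2 + 3·6 + 1; sub 7 for 6: 7^(7 + 1) + 3·7^3 + 3·7^2 + 3·7 + 1; = 5765999; G_5 = 5765999−1 = 5765998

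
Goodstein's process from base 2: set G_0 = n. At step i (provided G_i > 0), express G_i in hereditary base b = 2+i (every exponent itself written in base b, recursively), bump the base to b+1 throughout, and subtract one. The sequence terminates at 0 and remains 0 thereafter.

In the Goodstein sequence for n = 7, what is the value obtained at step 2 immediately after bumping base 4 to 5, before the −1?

(0) 7|_2 = 2^2 + 2 + 1 ↦ 3^3 + 3 + 1|_3 = 31 ⇒ 30
(1) 30|_3 = 3^3 + 3 ↦ 4^4 + 4|_4 = 260 ⇒ 259
(2) 259|_4 = 4^4 + 3 ↦ 5^5 + 3|_5 = 3128 ⇒ 3127

3128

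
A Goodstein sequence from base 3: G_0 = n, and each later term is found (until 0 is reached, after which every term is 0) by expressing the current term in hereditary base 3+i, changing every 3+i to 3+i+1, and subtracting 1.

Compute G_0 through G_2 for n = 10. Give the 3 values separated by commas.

i=0: 10 = 3^2 + 1 (b=3); 3→4: 4^2 + 1 = 17; 17−1 = 16
i=1: 16 = 4^2 (b=4); 4→5: 5^2 = 25; 25−1 = 24

10, 16, 24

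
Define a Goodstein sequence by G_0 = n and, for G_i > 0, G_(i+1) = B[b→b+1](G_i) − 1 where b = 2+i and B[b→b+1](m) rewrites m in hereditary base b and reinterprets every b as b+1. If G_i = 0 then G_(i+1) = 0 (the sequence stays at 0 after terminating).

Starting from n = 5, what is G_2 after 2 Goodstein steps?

step 0: 5 = 2^2 + 1; sub 3 for 2: 3^3 + 1; = 28; G_1 = 28−1 = 27
step 1: 27 = 3^3; sub 4 for 3: 4^4; = 256; G_2 = 256−1 = 255
step 2: 255 = 3·4^3 + 3·4^2 + 3·4 + 3; sub 5 for 4: 3·5^3 + 3·5^2 + 3·5 + 3; = 468; G_3 = 468−1 = 467

255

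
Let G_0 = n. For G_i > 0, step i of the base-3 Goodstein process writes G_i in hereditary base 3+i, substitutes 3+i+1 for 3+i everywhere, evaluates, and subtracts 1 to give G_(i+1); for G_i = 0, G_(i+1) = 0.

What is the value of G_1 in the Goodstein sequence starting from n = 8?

9

[0] 8 ≡ 2·3 + 2 (base 3). Lift 4: 10. −1: 9.
[1] 9 ≡ 2·4 + 1 (base 4). Lift 5: 11. −1: 10.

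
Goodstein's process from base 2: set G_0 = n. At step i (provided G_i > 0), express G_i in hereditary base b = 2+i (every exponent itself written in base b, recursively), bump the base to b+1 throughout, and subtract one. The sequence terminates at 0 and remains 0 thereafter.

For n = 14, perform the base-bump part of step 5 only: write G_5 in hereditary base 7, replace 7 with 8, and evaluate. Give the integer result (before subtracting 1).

G_0 = 14. HB_2(14) = 2^(2 + 1) + 2^2 + 2. Bump = 111. G_1 = 110.
G_1 = 110. HB_3(110) = 3^(3 + 1) + 3^3 + 2. Bump = 1282. G_2 = 1281.
G_2 = 1281. HB_4(1281) = 4^(4 + 1) + 4^4 + 1. Bump = 18751. G_3 = 18750.
G_3 = 18750. HB_5(18750) = 5^(5 + 1) + 5^5. Bump = 326592. G_4 = 326591.
G_4 = 326591. HB_6(326591) = 6^(6 + 1) + 5·6^5 + 5·6^4 + 5·6^3 + 5·6^2 + 5·6 + 5. Bump = 5862841. G_5 = 5862840.

134404972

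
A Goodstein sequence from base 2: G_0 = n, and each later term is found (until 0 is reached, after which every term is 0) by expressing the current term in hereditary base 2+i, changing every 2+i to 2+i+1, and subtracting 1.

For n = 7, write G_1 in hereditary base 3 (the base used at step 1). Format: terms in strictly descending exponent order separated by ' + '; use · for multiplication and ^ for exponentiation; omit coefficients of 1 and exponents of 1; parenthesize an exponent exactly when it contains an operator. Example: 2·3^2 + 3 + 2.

3^3 + 3

step 0: 7 = 2^2 + 2 + 1; sub 3 for 2: 3^3 + 3 + 1; = 31; G_1 = 31−1 = 30
step 1: 30 = 3^3 + 3; sub 4 for 3: 4^4 + 4; = 260; G_2 = 260−1 = 259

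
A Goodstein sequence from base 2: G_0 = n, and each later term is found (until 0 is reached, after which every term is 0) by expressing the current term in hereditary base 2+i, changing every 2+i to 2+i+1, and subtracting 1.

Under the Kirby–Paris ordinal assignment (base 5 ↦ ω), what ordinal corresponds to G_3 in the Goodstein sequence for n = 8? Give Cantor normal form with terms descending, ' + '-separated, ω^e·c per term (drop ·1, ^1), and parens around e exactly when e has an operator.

ω^ω·2 + ω^2·2 + ω·2

G_0 = 8. HB_2(8) = 2^(2 + 1). Bump = 81. G_1 = 80.
G_1 = 80. HB_3(80) = 2·3^3 + 2·3^2 + 2·3 + 2. Bump = 554. G_2 = 553.
G_2 = 553. HB_4(553) = 2·4^4 + 2·4^2 + 2·4 + 1. Bump = 6311. G_3 = 6310.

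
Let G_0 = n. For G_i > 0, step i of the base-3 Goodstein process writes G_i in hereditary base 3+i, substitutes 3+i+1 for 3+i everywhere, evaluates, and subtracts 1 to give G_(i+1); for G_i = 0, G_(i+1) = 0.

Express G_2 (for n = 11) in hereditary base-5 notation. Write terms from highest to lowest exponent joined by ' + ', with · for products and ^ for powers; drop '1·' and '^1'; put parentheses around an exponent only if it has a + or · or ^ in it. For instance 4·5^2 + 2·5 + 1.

step 0: 11 = 3^2 + 2; sub 4 for 3: 4^2 + 2; = 18; G_1 = 18−1 = 17
step 1: 17 = 4^2 + 1; sub 5 for 4: 5^2 + 1; = 26; G_2 = 26−1 = 25

5^2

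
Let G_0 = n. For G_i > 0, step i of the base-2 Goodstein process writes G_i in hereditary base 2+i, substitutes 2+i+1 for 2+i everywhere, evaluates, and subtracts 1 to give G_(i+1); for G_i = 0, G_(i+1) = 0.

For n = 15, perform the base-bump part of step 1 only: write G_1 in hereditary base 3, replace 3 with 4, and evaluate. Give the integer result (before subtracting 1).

1284

(0) 15|_2 = 2^(2 + 1) + 2^2 + 2 + 1 ↦ 3^(3 + 1) + 3^3 + 3 + 1|_3 = 112 ⇒ 111
(1) 111|_3 = 3^(3 + 1) + 3^3 + 3 ↦ 4^(4 + 1) + 4^4 + 4|_4 = 1284 ⇒ 1283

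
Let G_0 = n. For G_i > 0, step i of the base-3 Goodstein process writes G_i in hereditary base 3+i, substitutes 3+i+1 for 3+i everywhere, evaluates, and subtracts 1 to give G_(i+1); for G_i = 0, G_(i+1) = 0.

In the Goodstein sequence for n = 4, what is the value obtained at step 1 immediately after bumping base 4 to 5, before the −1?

base 3: 4 = 3 + 1; at 4: 4 + 1 = 5; next = 4
base 4: 4 = 4; at 5: 5 = 5; next = 4

5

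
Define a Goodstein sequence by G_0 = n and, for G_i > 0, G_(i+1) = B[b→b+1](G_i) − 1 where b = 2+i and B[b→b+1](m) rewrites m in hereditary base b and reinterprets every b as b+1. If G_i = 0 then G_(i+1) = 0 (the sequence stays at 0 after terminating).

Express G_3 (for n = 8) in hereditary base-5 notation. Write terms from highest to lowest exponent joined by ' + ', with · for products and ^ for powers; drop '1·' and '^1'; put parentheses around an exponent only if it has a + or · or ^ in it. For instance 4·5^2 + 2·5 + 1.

2·5^5 + 2·5^2 + 2·5

base 2: 8 = 2^(2 + 1); at 3: 3^(3 + 1) = 81; next = 80
base 3: 80 = 2·3^3 + 2·3^2 + 2·3 + 2; at 4: 2·4^4 + 2·4^2 + 2·4 + 2 = 554; next = 553
base 4: 553 = 2·4^4 + 2·4^2 + 2·4 + 1; at 5: 2·5^5 + 2·5^2 + 2·5 + 1 = 6311; next = 6310
base 5: 6310 = 2·5^5 + 2·5^2 + 2·5; at 6: 2·6^6 + 2·6^2 + 2·6 = 93396; next = 93395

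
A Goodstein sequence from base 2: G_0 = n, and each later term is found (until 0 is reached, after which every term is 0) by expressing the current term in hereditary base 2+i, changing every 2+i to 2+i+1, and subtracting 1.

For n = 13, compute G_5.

5765998

i=0: 13 = 2^(2 + 1) + 2^2 + 1 (b=2); 2→3: 3^(3 + 1) + 3^3 + 1 = 109; 109−1 = 108
i=1: 108 = 3^(3 + 1) + 3^3 (b=3); 3→4: 4^(4 + 1) + 4^4 = 1280; 1280−1 = 1279
i=2: 1279 = 4^(4 + 1) + 3·4^3 + 3·4^2 + 3·4 + 3 (b=4); 4→5: 5^(5 + 1) + 3·5^3 + 3·5^2 + 3·5 + 3 = 16093; 16093−1 = 16092
i=3: 16092 = 5^(5 + 1) + 3·5^3 + 3·5^2 + 3·5 + 2 (b=5); 5→6: 6^(6 + 1) + 3·6^3 + 3·6^2 + 3·6 + 2 = 280712; 280712−1 = 280711
i=4: 280711 = 6^(6 + 1) + 3·6^3 + 3·6^2 + 3·6 + 1 (b=6); 6→7: 7^(7 + 1) + 3·7^3 + 3·7^2 + 3·7 + 1 = 5765999; 5765999−1 = 5765998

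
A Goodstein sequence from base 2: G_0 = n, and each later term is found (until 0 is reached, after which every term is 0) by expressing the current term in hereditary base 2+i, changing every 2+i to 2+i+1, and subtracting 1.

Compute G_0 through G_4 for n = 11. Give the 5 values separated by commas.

i=0: 11 = 2^(2 + 1) + 2 + 1 (b=2); 2→3: 3^(3 + 1) + 3 + 1 = 85; 85−1 = 84
i=1: 84 = 3^(3 + 1) + 3 (b=3); 3→4: 4^(4 + 1) + 4 = 1028; 1028−1 = 1027
i=2: 1027 = 4^(4 + 1) + 3 (b=4); 4→5: 5^(5 + 1) + 3 = 15628; 15628−1 = 15627
i=3: 15627 = 5^(5 + 1) + 2 (b=5); 5→6: 6^(6 + 1) + 2 = 279938; 279938−1 = 279937

11, 84, 1027, 15627, 279937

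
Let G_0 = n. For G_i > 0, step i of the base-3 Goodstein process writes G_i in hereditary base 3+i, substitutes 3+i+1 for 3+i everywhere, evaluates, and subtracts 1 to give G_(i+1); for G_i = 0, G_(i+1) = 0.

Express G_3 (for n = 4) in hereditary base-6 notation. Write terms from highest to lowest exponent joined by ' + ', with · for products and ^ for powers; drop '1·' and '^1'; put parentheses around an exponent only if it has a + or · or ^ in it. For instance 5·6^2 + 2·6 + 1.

3

base 3: 4 = 3 + 1; at 4: 4 + 1 = 5; next = 4
base 4: 4 = 4; at 5: 5 = 5; next = 4
base 5: 4 = 4; at 6: 4 = 4; next = 3
base 6: 3 = 3; at 7: 3 = 3; next = 2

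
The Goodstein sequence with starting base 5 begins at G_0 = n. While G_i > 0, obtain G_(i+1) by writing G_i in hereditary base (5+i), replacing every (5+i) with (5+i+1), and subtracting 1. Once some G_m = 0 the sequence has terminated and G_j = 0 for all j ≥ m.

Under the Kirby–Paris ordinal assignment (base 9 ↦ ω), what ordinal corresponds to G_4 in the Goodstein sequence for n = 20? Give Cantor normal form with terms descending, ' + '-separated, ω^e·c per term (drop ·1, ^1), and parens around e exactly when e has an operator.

ω·3 + 2

i=0: 20 = 4·5 (b=5); 5→6: 4·6 = 24; 24−1 = 23
i=1: 23 = 3·6 + 5 (b=6); 6→7: 3·7 + 5 = 26; 26−1 = 25
i=2: 25 = 3·7 + 4 (b=7); 7→8: 3·8 + 4 = 28; 28−1 = 27
i=3: 27 = 3·8 + 3 (b=8); 8→9: 3·9 + 3 = 30; 30−1 = 29
i=4: 29 = 3·9 + 2 (b=9); 9→10: 3·10 + 2 = 32; 32−1 = 31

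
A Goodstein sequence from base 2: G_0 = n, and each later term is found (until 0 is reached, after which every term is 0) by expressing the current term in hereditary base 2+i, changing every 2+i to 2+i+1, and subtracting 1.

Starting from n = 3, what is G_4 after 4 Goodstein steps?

step 0: 3 = 2 + 1; sub 3 for 2: 3 + 1; = 4; G_1 = 4−1 = 3
step 1: 3 = 3; sub 4 for 3: 4; = 4; G_2 = 4−1 = 3
step 2: 3 = 3; sub 5 for 4: 3; = 3; G_3 = 3−1 = 2
step 3: 2 = 2; sub 6 for 5: 2; = 2; G_4 = 2−1 = 1

1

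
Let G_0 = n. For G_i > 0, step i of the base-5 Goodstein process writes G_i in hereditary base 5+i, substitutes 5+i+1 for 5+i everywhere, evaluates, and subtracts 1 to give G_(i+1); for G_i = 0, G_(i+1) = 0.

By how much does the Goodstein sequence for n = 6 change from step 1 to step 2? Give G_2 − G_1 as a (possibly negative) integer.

0

base 5: 6 = 5 + 1; at 6: 6 + 1 = 7; next = 6
base 6: 6 = 6; at 7: 7 = 7; next = 6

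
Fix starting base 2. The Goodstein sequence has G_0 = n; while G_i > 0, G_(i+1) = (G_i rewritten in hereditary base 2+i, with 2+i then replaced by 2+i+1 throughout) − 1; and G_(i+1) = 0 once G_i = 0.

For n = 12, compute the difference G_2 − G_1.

958

base 2: 12 = 2^(2 + 1) + 2^2; at 3: 3^(3 + 1) + 3^3 = 108; next = 107
base 3: 107 = 3^(3 + 1) + 2·3^2 + 2·3 + 2; at 4: 4^(4 + 1) + 2·4^2 + 2·4 + 2 = 1066; next = 1065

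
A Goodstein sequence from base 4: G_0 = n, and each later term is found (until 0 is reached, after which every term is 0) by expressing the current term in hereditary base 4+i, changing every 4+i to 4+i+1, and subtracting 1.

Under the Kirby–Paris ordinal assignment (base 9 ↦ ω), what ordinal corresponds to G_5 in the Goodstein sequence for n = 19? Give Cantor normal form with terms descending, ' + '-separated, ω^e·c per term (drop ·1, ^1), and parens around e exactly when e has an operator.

G_0=19  [base 4] 4^2 + 3  →[4↦5]→  5^2 + 3 = 28  −1 ⇒ G_1=27
G_1=27  [base 5] 5^2 + 2  →[5↦6]→  6^2 + 2 = 38  −1 ⇒ G_2=37
G_2=37  [base 6] 6^2 + 1  →[6↦7]→  7^2 + 1 = 50  −1 ⇒ G_3=49
G_3=49  [base 7] 7^2  →[7↦8]→  8^2 = 64  −1 ⇒ G_4=63
G_4=63  [base 8] 7·8 + 7  →[8↦9]→  7·9 + 7 = 70  −1 ⇒ G_5=69
G_5=69  [base 9] 7·9 + 6  →[9↦10]→  7·10 + 6 = 76  −1 ⇒ G_6=75

ω·7 + 6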